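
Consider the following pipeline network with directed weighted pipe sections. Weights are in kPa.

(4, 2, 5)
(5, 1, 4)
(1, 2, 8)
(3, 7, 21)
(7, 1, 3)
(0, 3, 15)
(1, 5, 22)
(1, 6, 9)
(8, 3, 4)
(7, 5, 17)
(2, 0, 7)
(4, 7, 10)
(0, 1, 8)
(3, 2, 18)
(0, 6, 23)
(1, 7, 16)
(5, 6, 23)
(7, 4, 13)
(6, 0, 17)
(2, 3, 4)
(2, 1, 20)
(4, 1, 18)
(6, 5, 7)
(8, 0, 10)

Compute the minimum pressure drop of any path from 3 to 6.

Enumerating some paths:
3 - 2 - 0 - 1 - 6: 18+7+8+9 = 42
3 - 7 - 1 - 6: 21+3+9 = 33
3 - 2 - 1 - 6: 18+20+9 = 47
Cheapest is 3 - 7 - 1 - 6 at 33 kPa.

33 kPa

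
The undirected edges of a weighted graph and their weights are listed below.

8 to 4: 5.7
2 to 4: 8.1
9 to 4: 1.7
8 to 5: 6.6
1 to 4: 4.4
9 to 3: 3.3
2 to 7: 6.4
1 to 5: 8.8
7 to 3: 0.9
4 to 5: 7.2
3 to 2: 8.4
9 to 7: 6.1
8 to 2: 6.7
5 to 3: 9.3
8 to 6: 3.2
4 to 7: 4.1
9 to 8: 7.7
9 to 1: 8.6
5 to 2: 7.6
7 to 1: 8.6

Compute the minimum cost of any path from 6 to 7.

13

Settle nodes by increasing distance from 6:
6: 0
8: 3.2  (via 6)
4: 8.9  (via 8)
5: 9.8  (via 8)
2: 9.9  (via 8)
9: 10.6  (via 4)
7: 13  (via 4)
Shortest route: 6 → 8 → 4 → 7 = 13.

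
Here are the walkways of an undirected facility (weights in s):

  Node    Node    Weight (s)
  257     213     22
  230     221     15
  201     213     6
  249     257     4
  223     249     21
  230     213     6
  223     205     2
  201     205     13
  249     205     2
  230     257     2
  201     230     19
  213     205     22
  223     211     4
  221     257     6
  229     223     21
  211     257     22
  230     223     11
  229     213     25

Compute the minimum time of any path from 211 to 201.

19 s

Settle nodes by increasing distance from 211:
211: 0
223: 4  (via 211)
205: 6  (via 223)
249: 8  (via 205)
257: 12  (via 249)
230: 14  (via 257)
221: 18  (via 257)
201: 19  (via 205)
Shortest route: 211 → 223 → 205 → 201 = 19 s.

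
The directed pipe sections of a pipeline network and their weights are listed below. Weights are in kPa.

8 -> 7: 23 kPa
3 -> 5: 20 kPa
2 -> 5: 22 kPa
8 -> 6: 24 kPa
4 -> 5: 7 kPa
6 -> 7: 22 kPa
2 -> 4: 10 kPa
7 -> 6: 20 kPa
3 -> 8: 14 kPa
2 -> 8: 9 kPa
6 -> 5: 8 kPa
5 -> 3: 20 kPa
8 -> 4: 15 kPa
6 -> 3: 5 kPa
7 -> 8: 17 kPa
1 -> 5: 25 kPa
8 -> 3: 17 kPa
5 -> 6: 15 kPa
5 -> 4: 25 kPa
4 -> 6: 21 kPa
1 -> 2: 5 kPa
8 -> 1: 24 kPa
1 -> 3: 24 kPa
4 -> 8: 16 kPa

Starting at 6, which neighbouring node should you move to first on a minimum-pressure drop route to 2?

Compare a few routes:
6 → 3 → 8 → 1 → 2: 5+14+24+5 = 48
6 → 5 → 4 → 8 → 1 → 2: 8+25+16+24+5 = 78
6 → 7 → 8 → 1 → 2: 22+17+24+5 = 68
6 → 5 → 3 → 8 → 1 → 2: 8+20+14+24+5 = 71
The minimum is 48 kPa via 6 → 3 → 8 → 1 → 2.
So from 6 the first move is to 3.

3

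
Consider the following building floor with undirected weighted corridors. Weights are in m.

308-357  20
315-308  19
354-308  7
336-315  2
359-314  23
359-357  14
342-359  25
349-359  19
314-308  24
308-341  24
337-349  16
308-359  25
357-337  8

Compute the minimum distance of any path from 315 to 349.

63 m

Shortest distances from 315:
315: 0
336: 2  (via 315)
308: 19  (via 315)
354: 26  (via 308)
357: 39  (via 308)
314: 43  (via 308)
341: 43  (via 308)
359: 44  (via 308)
337: 47  (via 357)
349: 63  (via 359)
Shortest route: 315 → 308 → 359 → 349 = 63 m.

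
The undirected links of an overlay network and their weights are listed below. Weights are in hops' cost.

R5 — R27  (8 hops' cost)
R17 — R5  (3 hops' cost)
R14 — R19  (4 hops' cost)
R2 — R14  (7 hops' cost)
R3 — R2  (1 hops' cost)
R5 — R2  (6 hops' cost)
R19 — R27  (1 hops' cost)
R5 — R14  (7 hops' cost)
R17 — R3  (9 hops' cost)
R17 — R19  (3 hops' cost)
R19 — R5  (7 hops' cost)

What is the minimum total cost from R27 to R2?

12 hops' cost

Candidate routes:
R27 → R19 → R17 → R3 → R2: 1+3+9+1 = 14
R27 → R19 → R17 → R5 → R2: 1+3+3+6 = 13
R27 → R19 → R14 → R2: 1+4+7 = 12
The minimum is 12 hops' cost via R27 → R19 → R14 → R2.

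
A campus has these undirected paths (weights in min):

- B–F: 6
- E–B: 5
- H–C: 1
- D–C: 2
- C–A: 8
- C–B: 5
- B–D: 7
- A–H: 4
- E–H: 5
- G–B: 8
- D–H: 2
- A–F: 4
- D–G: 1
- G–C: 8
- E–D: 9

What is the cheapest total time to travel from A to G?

Running Dijkstra from A:
A: 0
F: 4  (via A)
H: 4  (via A)
C: 5  (via H)
D: 6  (via H)
G: 7  (via D)
Shortest route: A → H → D → G = 7 min.

7 min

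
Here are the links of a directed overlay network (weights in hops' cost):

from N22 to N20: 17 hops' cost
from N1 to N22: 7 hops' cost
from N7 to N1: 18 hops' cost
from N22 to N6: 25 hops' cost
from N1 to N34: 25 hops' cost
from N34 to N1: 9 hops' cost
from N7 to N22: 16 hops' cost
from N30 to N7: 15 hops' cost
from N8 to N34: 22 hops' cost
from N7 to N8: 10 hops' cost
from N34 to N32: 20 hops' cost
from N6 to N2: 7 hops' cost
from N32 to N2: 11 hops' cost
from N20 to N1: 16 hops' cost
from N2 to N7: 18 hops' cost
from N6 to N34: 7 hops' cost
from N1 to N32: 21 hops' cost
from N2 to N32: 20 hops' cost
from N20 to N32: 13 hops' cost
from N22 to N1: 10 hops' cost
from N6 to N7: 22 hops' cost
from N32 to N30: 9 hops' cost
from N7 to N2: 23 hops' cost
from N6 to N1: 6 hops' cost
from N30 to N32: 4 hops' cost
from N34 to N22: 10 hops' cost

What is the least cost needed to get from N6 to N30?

36 hops' cost

Candidate routes:
N6–N34–N1–N32–N30: 7+9+21+9 = 46
N6–N1–N22–N20–N32–N30: 6+7+17+13+9 = 52
N6–N1–N32–N30: 6+21+9 = 36
The minimum is 36 hops' cost via N6–N1–N32–N30.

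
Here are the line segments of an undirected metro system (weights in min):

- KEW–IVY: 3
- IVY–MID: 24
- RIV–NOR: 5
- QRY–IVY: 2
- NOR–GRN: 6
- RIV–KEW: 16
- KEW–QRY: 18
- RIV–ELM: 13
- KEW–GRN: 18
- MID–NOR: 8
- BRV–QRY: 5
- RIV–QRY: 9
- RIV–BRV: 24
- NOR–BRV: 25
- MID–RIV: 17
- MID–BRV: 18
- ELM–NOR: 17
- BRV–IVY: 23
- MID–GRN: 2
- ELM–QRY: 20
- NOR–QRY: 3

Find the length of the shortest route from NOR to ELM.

17 min

Enumerating some paths:
NOR → RIV → ELM: 5+13 = 18
NOR → ELM: 17 = 17
The minimum is 17 min via NOR → ELM.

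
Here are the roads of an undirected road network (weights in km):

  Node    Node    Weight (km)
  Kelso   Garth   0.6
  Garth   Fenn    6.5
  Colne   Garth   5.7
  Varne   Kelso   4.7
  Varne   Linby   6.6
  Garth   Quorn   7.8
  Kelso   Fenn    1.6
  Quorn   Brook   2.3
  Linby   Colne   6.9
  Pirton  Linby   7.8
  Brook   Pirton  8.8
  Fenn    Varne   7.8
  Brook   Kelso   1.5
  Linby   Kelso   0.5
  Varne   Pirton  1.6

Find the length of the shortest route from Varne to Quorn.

Running Dijkstra from Varne:
Varne: 0
Pirton: 1.6  (via Varne)
Kelso: 4.7  (via Varne)
Linby: 5.2  (via Kelso)
Garth: 5.3  (via Kelso)
Brook: 6.2  (via Kelso)
Fenn: 6.3  (via Kelso)
Quorn: 8.5  (via Brook)
Shortest route: Varne → Kelso → Brook → Quorn = 8.5 km.

8.5 km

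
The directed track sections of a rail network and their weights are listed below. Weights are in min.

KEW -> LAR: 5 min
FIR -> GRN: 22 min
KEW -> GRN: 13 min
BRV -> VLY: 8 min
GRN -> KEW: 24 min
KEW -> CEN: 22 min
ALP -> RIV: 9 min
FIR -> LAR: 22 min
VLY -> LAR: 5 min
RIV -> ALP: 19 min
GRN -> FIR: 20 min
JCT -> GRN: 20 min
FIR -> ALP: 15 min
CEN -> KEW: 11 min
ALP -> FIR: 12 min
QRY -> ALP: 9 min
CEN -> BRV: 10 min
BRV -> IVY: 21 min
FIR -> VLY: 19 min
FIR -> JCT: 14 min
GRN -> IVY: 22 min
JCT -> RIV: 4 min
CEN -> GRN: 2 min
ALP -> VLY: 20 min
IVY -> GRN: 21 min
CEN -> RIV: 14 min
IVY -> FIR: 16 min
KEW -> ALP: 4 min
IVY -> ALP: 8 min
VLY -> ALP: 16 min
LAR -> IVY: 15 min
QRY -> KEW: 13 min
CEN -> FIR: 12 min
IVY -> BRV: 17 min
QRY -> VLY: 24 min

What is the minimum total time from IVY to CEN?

Candidate routes:
IVY - GRN - KEW - CEN: 21+24+22 = 67
IVY - FIR - GRN - KEW - CEN: 16+22+24+22 = 84
Cheapest is IVY - GRN - KEW - CEN at 67 min.

67 min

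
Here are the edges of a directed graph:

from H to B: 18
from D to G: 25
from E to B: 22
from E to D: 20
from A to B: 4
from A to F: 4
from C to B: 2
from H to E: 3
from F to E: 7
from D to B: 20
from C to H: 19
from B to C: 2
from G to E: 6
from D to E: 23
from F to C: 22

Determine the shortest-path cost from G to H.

49

Shortest distances from G:
G: 0
E: 6  (via G)
D: 26  (via E)
B: 28  (via E)
C: 30  (via B)
H: 49  (via C)
Shortest route: G–E–B–C–H = 49.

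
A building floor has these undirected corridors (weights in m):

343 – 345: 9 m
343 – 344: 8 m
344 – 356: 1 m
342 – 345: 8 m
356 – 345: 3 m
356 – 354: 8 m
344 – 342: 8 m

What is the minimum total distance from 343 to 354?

17 m

Enumerating some paths:
343–344–356–354: 8+1+8 = 17
343–345–342–344–356–354: 9+8+8+1+8 = 34
343–345–356–354: 9+3+8 = 20
Cheapest is 343–344–356–354 at 17 m.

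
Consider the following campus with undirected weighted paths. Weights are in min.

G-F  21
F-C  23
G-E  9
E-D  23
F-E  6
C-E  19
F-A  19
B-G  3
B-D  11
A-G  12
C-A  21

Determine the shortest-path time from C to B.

Settle nodes by increasing distance from C:
C: 0
E: 19  (via C)
A: 21  (via C)
F: 23  (via C)
G: 28  (via E)
B: 31  (via G)
Shortest route: C → E → G → B = 31 min.

31 min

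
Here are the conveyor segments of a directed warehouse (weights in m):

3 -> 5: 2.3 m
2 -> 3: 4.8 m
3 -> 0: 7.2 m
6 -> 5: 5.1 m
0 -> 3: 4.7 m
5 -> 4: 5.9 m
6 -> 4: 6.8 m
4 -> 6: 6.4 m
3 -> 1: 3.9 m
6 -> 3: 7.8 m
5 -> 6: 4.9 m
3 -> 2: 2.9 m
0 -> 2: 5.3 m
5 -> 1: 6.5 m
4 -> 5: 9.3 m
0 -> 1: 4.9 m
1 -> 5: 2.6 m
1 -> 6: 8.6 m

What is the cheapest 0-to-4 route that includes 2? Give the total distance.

Best 0 to 2: 0–2 costing 5.3
Shortest 2→4: 2–3–5–4 = 13
Total via 2: 5.3 + 13 = 18.3 m.

18.3 m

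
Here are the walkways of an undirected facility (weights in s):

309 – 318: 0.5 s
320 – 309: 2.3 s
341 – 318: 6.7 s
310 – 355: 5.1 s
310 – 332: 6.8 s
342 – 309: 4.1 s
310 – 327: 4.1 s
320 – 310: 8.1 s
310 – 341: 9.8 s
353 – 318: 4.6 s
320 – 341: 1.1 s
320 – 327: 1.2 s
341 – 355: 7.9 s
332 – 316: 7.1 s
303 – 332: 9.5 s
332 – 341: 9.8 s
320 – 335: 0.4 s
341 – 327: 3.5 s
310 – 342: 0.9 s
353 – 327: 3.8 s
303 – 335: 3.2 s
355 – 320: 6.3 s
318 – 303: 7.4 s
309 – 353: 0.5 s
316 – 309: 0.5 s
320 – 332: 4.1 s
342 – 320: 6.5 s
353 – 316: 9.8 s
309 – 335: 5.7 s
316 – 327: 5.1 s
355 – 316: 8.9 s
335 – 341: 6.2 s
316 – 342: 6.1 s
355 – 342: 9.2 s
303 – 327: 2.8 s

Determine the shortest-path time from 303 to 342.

7.8 s

Settle nodes by increasing distance from 303:
303: 0
327: 2.8  (via 303)
335: 3.2  (via 303)
320: 3.6  (via 335)
341: 4.7  (via 320)
309: 5.9  (via 320)
316: 6.4  (via 309)
318: 6.4  (via 309)
353: 6.4  (via 309)
310: 6.9  (via 327)
332: 7.7  (via 320)
342: 7.8  (via 310)
Shortest route: 303 → 327 → 310 → 342 = 7.8 s.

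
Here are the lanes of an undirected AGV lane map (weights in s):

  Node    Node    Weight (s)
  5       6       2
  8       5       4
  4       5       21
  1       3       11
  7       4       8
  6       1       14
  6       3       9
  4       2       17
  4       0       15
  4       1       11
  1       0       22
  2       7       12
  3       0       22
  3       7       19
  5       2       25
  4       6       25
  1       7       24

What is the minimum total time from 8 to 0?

37 s

Compare a few routes:
8 - 5 - 4 - 0: 4+21+15 = 40
8 - 5 - 6 - 4 - 0: 4+2+25+15 = 46
8 - 5 - 6 - 3 - 0: 4+2+9+22 = 37
8 - 5 - 6 - 1 - 0: 4+2+14+22 = 42
The minimum is 37 s via 8 - 5 - 6 - 3 - 0.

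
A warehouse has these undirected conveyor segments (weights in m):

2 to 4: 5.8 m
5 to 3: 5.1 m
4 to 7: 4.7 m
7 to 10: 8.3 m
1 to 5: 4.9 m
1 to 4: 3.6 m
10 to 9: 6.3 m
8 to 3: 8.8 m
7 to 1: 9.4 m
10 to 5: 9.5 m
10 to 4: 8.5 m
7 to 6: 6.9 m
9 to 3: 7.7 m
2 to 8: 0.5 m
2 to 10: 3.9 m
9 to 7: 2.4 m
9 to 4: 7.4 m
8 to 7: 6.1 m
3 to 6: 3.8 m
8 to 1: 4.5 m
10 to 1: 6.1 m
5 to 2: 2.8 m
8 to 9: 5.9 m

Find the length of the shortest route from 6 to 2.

Settle nodes by increasing distance from 6:
6: 0
3: 3.8  (via 6)
7: 6.9  (via 6)
5: 8.9  (via 3)
9: 9.3  (via 7)
4: 11.6  (via 7)
2: 11.7  (via 5)
Shortest route: 6 → 3 → 5 → 2 = 11.7 m.

11.7 m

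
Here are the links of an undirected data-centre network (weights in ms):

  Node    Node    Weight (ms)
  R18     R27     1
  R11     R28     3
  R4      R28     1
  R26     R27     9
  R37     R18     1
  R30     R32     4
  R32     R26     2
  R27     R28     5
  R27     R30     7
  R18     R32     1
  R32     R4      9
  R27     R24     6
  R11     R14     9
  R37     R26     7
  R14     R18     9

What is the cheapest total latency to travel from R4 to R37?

Running Dijkstra from R4:
R4: 0
R28: 1  (via R4)
R11: 4  (via R28)
R27: 6  (via R28)
R18: 7  (via R27)
R37: 8  (via R18)
Shortest route: R4–R28–R27–R18–R37 = 8 ms.

8 ms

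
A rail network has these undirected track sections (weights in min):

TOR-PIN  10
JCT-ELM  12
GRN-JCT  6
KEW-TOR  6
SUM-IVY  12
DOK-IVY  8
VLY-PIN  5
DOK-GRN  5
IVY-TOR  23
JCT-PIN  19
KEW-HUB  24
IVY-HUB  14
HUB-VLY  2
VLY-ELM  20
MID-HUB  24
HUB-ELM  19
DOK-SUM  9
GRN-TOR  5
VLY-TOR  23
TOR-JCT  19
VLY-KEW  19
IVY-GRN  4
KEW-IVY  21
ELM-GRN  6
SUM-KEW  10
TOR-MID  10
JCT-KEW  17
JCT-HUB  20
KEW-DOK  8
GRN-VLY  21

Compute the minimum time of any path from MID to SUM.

Compare a few routes:
MID → TOR → KEW → SUM: 10+6+10 = 26
MID → TOR → GRN → IVY → SUM: 10+5+4+12 = 31
MID → TOR → GRN → DOK → SUM: 10+5+5+9 = 29
Cheapest is MID → TOR → KEW → SUM at 26 min.

26 min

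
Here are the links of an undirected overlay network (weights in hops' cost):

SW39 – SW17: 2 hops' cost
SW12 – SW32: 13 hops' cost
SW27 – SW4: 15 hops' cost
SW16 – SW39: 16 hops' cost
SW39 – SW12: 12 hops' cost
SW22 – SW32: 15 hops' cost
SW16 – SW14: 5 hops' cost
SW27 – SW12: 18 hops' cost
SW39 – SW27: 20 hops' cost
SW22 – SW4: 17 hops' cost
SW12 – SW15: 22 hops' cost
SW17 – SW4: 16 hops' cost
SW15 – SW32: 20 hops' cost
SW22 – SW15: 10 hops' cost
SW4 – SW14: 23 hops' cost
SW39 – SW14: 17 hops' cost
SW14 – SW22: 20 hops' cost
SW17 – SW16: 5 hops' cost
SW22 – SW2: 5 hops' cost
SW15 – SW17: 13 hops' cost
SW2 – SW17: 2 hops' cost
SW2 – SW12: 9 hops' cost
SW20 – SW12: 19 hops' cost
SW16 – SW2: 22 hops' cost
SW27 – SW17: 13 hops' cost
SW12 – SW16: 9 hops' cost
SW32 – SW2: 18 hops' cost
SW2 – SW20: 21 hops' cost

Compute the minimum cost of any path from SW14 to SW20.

Compare a few routes:
SW14 - SW16 - SW17 - SW2 - SW12 - SW20: 5+5+2+9+19 = 40
SW14 - SW16 - SW17 - SW2 - SW20: 5+5+2+21 = 33
SW14 - SW39 - SW17 - SW2 - SW20: 17+2+2+21 = 42
The minimum is 33 hops' cost via SW14 - SW16 - SW17 - SW2 - SW20.

33 hops' cost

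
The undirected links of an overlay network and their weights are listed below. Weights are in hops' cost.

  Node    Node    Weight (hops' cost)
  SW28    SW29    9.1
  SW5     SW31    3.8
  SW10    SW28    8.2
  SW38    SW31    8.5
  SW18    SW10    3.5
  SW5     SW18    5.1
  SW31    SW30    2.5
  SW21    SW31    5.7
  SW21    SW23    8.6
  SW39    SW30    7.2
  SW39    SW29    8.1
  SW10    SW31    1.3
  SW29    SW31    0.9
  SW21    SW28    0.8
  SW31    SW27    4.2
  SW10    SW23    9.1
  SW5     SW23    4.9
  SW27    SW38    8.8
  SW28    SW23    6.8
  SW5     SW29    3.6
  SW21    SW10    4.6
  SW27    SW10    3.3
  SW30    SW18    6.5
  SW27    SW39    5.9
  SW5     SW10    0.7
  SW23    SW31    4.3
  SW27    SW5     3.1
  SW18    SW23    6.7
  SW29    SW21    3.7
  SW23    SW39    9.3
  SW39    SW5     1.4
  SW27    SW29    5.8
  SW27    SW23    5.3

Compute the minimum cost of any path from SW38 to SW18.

Enumerating some paths:
SW38 - SW31 - SW10 - SW18: 8.5+1.3+3.5 = 13.3
SW38 - SW27 - SW10 - SW18: 8.8+3.3+3.5 = 15.6
The minimum is 13.3 hops' cost via SW38 - SW31 - SW10 - SW18.

13.3 hops' cost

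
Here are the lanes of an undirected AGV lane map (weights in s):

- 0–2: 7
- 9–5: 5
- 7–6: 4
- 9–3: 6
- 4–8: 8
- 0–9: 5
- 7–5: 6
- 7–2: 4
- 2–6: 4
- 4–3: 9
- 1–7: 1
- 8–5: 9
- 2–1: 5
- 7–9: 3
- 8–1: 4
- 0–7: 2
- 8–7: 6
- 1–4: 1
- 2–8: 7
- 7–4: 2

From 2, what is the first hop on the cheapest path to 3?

Enumerating some paths:
2 → 1 → 4 → 3: 5+1+9 = 15
2 → 7 → 9 → 3: 4+3+6 = 13
Cheapest is 2 → 7 → 9 → 3 at 13 s.
So from 2 the first move is to 7.

7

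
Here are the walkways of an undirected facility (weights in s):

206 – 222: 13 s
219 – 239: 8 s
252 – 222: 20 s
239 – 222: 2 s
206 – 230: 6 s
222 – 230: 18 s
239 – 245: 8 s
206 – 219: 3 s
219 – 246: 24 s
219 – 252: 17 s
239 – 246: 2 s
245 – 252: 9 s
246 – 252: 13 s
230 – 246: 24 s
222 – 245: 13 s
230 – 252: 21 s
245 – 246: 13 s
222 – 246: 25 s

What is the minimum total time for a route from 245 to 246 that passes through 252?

Best 245 to 252: 245–252 costing 9
Best 252 to 246: 252–246 costing 13
Total via 252: 9 + 13 = 22 s.

22 s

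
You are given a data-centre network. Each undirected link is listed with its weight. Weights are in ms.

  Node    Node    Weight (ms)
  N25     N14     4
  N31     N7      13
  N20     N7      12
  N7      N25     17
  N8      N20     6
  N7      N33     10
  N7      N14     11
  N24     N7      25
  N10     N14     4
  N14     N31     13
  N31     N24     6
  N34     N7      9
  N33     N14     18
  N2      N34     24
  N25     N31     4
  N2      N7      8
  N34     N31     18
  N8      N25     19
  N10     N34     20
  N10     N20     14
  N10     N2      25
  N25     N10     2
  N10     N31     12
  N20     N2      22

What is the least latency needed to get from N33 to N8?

28 ms

Candidate routes:
N33 - N14 - N25 - N8: 18+4+19 = 41
N33 - N14 - N10 - N25 - N8: 18+4+2+19 = 43
N33 - N14 - N10 - N20 - N8: 18+4+14+6 = 42
N33 - N7 - N20 - N8: 10+12+6 = 28
The minimum is 28 ms via N33 - N7 - N20 - N8.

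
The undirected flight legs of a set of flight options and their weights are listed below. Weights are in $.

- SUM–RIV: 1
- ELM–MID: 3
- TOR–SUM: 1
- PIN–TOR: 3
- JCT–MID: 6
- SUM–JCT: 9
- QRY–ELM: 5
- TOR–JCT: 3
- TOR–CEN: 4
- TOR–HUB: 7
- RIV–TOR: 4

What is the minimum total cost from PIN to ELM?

Running Dijkstra from PIN:
PIN: 0
TOR: 3  (via PIN)
SUM: 4  (via TOR)
RIV: 5  (via SUM)
JCT: 6  (via TOR)
CEN: 7  (via TOR)
HUB: 10  (via TOR)
MID: 12  (via JCT)
ELM: 15  (via MID)
Shortest route: PIN–TOR–JCT–MID–ELM = $15.

$15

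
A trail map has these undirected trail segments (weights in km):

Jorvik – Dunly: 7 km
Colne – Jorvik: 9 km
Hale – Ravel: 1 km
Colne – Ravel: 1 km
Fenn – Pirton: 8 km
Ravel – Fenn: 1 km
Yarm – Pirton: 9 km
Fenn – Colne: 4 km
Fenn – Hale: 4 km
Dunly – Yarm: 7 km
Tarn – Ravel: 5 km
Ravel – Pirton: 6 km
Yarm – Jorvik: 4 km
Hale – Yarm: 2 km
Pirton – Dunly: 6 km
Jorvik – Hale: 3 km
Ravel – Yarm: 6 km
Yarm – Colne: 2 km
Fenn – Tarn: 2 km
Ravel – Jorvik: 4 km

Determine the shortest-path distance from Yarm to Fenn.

4 km

Shortest distances from Yarm:
Yarm: 0
Hale: 2  (via Yarm)
Colne: 2  (via Yarm)
Ravel: 3  (via Hale)
Fenn: 4  (via Ravel)
Shortest route: Yarm–Hale–Ravel–Fenn = 4 km.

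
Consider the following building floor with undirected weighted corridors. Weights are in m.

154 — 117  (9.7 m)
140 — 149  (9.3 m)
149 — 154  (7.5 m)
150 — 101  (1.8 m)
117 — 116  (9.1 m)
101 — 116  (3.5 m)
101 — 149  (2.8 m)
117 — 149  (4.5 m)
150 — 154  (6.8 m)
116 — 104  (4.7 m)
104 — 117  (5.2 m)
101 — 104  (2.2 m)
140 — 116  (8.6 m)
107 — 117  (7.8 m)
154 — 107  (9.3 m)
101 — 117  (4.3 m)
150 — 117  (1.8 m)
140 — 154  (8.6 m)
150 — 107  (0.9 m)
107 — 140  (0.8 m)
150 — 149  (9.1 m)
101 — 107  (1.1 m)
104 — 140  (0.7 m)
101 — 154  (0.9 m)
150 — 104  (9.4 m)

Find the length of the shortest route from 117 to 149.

Shortest distances from 117:
117: 0
150: 1.8  (via 117)
107: 2.7  (via 150)
140: 3.5  (via 107)
101: 3.6  (via 150)
104: 4.2  (via 140)
154: 4.5  (via 101)
149: 4.5  (via 117)
Shortest route: 117 → 149 = 4.5 m.

4.5 m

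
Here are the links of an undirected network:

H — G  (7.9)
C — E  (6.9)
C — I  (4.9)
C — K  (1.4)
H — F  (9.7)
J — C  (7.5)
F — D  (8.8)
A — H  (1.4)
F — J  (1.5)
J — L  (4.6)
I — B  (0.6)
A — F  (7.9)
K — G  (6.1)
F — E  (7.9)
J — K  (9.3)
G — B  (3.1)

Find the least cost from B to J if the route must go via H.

Best B to H: B–G–H costing 11
Best H to J: H–A–F–J costing 10.8
Total via H: 11 + 10.8 = 21.8.

21.8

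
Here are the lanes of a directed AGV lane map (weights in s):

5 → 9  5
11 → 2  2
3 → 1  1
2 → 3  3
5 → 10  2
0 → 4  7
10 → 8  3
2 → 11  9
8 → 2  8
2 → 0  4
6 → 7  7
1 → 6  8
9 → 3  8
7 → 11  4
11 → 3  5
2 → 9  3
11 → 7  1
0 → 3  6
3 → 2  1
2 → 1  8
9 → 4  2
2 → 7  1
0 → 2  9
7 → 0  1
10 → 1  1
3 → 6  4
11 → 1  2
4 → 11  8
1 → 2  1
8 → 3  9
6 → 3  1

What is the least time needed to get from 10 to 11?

7 s

Enumerating some paths:
10–1–2–9–4–11: 1+1+3+2+8 = 15
10–1–2–7–11: 1+1+1+4 = 7
10–1–2–11: 1+1+9 = 11
The minimum is 7 s via 10–1–2–7–11.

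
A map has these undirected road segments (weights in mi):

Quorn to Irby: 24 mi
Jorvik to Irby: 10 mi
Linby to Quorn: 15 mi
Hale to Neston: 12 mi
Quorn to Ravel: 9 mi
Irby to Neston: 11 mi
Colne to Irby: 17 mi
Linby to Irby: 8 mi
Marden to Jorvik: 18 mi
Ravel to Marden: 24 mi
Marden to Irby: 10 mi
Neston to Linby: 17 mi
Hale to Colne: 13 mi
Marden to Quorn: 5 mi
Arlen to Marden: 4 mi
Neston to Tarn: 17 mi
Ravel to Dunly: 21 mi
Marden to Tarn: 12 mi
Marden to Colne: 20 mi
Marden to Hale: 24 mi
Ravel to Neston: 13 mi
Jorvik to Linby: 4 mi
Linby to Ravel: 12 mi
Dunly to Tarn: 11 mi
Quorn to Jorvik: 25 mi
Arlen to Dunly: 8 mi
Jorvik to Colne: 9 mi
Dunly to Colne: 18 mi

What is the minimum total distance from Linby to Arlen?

22 mi

Candidate routes:
Linby → Irby → Marden → Arlen: 8+10+4 = 22
Linby → Jorvik → Marden → Arlen: 4+18+4 = 26
Linby → Quorn → Marden → Arlen: 15+5+4 = 24
Cheapest is Linby → Irby → Marden → Arlen at 22 mi.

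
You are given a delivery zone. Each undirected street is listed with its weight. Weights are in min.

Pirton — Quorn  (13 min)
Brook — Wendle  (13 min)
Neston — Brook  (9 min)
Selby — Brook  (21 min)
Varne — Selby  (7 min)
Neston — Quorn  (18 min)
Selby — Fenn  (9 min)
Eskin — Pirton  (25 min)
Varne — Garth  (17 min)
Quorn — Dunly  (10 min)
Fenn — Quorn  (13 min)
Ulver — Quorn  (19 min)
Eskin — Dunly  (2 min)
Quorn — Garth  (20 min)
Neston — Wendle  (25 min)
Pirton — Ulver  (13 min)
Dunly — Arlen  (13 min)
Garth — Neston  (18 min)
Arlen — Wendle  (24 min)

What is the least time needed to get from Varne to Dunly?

Enumerating some paths:
Varne - Garth - Neston - Quorn - Dunly: 17+18+18+10 = 63
Varne - Garth - Quorn - Dunly: 17+20+10 = 47
Varne - Selby - Fenn - Quorn - Dunly: 7+9+13+10 = 39
The minimum is 39 min via Varne - Selby - Fenn - Quorn - Dunly.

39 min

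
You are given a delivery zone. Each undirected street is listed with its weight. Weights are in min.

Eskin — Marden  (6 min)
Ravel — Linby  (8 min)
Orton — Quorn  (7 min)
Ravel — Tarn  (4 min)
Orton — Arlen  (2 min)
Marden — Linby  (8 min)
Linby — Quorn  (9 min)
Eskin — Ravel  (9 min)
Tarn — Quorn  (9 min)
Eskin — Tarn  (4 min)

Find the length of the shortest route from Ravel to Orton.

20 min

Candidate routes:
Ravel - Tarn - Eskin - Marden - Linby - Quorn - Orton: 4+4+6+8+9+7 = 38
Ravel - Eskin - Tarn - Quorn - Orton: 9+4+9+7 = 29
Ravel - Tarn - Quorn - Orton: 4+9+7 = 20
Ravel - Linby - Quorn - Orton: 8+9+7 = 24
Cheapest is Ravel - Tarn - Quorn - Orton at 20 min.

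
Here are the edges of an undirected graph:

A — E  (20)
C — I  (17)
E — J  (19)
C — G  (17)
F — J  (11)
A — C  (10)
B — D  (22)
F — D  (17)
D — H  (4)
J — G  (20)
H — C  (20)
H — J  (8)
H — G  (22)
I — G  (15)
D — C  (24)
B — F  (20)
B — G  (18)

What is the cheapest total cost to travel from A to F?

Compare a few routes:
A → E → J → F: 20+19+11 = 50
A → C → H → D → F: 10+20+4+17 = 51
A → C → H → J → F: 10+20+8+11 = 49
Cheapest is A → C → H → J → F at 49.

49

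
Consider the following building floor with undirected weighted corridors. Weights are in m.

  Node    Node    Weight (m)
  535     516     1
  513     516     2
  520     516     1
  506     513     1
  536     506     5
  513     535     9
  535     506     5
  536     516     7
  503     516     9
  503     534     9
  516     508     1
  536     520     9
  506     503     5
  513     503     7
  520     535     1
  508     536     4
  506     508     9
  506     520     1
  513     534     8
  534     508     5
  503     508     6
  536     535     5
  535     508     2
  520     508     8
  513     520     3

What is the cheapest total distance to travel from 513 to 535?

Candidate routes:
513–520–535: 3+1 = 4
513–506–520–535: 1+1+1 = 3
513–506–520–516–535: 1+1+1+1 = 4
Cheapest is 513–506–520–535 at 3 m.

3 m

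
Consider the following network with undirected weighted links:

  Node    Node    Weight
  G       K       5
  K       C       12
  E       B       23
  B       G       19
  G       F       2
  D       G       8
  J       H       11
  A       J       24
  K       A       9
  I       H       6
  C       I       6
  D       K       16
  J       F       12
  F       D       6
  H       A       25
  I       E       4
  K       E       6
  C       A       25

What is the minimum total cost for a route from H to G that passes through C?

Shortest H→C: H–I–C = 12
Shortest C→G: C–K–G = 17
Total via C: 12 + 17 = 29.

29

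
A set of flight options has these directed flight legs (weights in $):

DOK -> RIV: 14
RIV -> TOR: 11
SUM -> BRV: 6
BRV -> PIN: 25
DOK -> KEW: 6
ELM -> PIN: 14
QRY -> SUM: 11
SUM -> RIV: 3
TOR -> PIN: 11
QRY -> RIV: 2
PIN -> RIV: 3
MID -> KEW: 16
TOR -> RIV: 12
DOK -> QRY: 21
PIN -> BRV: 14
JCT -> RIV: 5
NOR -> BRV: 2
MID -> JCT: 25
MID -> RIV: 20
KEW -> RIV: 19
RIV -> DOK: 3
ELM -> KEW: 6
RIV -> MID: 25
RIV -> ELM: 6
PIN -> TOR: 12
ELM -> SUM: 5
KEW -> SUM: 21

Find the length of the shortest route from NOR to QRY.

Settle nodes by increasing distance from NOR:
NOR: 0
BRV: 2  (via NOR)
PIN: 27  (via BRV)
RIV: 30  (via PIN)
DOK: 33  (via RIV)
ELM: 36  (via RIV)
TOR: 39  (via PIN)
KEW: 39  (via DOK)
SUM: 41  (via ELM)
QRY: 54  (via DOK)
Shortest route: NOR → BRV → PIN → RIV → DOK → QRY = $54.

$54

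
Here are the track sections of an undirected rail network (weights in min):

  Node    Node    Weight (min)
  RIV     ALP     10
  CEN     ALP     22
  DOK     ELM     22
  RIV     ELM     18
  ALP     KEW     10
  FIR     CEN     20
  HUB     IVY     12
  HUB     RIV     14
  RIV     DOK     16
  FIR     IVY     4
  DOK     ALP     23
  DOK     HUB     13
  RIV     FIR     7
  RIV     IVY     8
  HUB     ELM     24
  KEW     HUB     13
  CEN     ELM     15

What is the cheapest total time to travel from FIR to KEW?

Shortest distances from FIR:
FIR: 0
IVY: 4  (via FIR)
RIV: 7  (via FIR)
HUB: 16  (via IVY)
ALP: 17  (via RIV)
CEN: 20  (via FIR)
DOK: 23  (via RIV)
ELM: 25  (via RIV)
KEW: 27  (via ALP)
Shortest route: FIR–RIV–ALP–KEW = 27 min.

27 min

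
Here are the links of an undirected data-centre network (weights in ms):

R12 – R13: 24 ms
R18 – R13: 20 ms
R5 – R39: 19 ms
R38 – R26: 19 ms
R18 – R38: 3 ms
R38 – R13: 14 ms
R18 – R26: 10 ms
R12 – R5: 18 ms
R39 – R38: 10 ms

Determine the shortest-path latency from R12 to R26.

51 ms

Shortest distances from R12:
R12: 0
R5: 18  (via R12)
R13: 24  (via R12)
R39: 37  (via R5)
R38: 38  (via R13)
R18: 41  (via R38)
R26: 51  (via R18)
Shortest route: R12–R13–R38–R18–R26 = 51 ms.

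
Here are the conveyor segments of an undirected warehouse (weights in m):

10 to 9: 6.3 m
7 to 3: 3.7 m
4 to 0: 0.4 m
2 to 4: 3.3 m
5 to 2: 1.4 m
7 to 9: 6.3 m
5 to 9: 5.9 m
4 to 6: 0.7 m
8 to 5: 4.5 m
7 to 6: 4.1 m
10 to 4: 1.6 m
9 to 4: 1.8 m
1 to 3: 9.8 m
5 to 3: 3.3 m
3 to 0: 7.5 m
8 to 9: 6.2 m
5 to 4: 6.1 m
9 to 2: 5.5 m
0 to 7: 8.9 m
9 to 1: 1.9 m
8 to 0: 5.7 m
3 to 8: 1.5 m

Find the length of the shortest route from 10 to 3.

9.2 m

Settle nodes by increasing distance from 10:
10: 0
4: 1.6  (via 10)
0: 2  (via 4)
6: 2.3  (via 4)
9: 3.4  (via 4)
2: 4.9  (via 4)
1: 5.3  (via 9)
5: 6.3  (via 2)
7: 6.4  (via 6)
8: 7.7  (via 0)
3: 9.2  (via 8)
Shortest route: 10–4–0–8–3 = 9.2 m.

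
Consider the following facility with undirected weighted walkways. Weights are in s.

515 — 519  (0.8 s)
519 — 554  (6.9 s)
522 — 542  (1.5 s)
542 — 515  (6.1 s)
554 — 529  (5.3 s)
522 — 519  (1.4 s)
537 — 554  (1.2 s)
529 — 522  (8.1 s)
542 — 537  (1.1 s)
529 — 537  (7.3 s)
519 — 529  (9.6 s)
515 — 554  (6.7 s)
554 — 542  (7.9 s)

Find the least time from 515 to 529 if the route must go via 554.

11.3 s

Best 515 to 554: 515–519–522–542–537–554 costing 6
Shortest 554→529: 554–529 = 5.3
Total via 554: 6 + 5.3 = 11.3 s.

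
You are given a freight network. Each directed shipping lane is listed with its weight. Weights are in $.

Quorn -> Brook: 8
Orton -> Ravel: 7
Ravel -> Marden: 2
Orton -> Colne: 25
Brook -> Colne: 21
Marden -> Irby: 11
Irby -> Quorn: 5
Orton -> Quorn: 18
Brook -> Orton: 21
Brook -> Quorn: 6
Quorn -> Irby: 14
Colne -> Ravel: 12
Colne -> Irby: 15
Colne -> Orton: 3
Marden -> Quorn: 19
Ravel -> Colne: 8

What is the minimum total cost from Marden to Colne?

Enumerating some paths:
Marden → Quorn → Brook → Colne: 19+8+21 = 48
Marden → Irby → Quorn → Brook → Orton → Ravel → Colne: 11+5+8+21+7+8 = 60
Marden → Quorn → Brook → Orton → Ravel → Colne: 19+8+21+7+8 = 63
Marden → Irby → Quorn → Brook → Colne: 11+5+8+21 = 45
The minimum is $45 via Marden → Irby → Quorn → Brook → Colne.

$45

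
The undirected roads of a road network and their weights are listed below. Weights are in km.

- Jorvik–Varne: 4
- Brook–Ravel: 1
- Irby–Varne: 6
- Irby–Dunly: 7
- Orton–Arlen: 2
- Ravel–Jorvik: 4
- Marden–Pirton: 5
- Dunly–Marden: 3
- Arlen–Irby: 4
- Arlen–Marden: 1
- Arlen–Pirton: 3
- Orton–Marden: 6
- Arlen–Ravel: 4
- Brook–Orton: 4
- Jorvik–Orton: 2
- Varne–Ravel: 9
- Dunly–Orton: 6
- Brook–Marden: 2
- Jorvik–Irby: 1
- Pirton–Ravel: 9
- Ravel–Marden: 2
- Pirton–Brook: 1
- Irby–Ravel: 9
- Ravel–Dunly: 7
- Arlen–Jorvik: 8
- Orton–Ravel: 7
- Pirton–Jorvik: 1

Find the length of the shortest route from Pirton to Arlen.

3 km

Compare a few routes:
Pirton–Arlen: 3 = 3
Pirton–Brook–Ravel–Marden–Arlen: 1+1+2+1 = 5
Pirton–Brook–Marden–Arlen: 1+2+1 = 4
Pirton–Jorvik–Orton–Arlen: 1+2+2 = 5
The minimum is 3 km via Pirton–Arlen.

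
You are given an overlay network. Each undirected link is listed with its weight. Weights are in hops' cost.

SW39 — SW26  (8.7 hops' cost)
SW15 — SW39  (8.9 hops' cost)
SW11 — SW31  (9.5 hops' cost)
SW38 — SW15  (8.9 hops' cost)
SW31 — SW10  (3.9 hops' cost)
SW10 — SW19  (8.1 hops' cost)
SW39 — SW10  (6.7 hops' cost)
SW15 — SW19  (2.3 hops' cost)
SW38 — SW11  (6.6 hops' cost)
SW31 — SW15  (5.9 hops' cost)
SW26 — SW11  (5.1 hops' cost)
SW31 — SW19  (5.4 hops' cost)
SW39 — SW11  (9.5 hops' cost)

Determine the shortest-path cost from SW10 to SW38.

18.7 hops' cost

Shortest distances from SW10:
SW10: 0
SW31: 3.9  (via SW10)
SW39: 6.7  (via SW10)
SW19: 8.1  (via SW10)
SW15: 9.8  (via SW31)
SW11: 13.4  (via SW31)
SW26: 15.4  (via SW39)
SW38: 18.7  (via SW15)
Shortest route: SW10 → SW31 → SW15 → SW38 = 18.7 hops' cost.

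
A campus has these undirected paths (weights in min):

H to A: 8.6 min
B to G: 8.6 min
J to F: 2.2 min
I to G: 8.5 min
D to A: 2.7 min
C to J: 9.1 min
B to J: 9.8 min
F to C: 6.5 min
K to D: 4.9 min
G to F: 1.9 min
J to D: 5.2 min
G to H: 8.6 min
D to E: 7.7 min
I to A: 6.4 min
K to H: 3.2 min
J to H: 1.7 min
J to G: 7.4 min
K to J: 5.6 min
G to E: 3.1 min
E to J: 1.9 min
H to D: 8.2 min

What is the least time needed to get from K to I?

Running Dijkstra from K:
K: 0
H: 3.2  (via K)
D: 4.9  (via K)
J: 4.9  (via H)
E: 6.8  (via J)
F: 7.1  (via J)
A: 7.6  (via D)
G: 9  (via F)
C: 13.6  (via F)
I: 14  (via A)
Shortest route: K–D–A–I = 14 min.

14 min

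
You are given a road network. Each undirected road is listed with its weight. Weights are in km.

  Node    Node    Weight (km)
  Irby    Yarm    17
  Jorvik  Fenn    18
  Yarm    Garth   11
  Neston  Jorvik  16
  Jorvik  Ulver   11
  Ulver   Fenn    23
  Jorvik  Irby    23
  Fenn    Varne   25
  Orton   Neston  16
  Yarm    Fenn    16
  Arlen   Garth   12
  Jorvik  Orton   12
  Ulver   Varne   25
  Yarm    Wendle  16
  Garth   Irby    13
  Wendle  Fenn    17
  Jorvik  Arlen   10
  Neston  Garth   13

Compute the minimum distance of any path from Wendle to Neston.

40 km

Enumerating some paths:
Wendle → Fenn → Jorvik → Neston: 17+18+16 = 51
Wendle → Yarm → Garth → Neston: 16+11+13 = 40
The minimum is 40 km via Wendle → Yarm → Garth → Neston.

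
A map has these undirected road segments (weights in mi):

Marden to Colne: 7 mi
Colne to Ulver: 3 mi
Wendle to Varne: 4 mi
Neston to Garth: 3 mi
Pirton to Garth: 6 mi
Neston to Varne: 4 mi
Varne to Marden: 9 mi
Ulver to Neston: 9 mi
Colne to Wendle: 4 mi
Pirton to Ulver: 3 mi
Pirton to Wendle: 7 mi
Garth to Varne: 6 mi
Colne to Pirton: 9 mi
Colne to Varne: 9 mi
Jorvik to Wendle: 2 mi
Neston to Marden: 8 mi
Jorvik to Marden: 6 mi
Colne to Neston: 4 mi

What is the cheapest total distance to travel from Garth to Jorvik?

12 mi

Running Dijkstra from Garth:
Garth: 0
Neston: 3  (via Garth)
Pirton: 6  (via Garth)
Varne: 6  (via Garth)
Colne: 7  (via Neston)
Ulver: 9  (via Pirton)
Wendle: 10  (via Varne)
Marden: 11  (via Neston)
Jorvik: 12  (via Wendle)
Shortest route: Garth–Varne–Wendle–Jorvik = 12 mi.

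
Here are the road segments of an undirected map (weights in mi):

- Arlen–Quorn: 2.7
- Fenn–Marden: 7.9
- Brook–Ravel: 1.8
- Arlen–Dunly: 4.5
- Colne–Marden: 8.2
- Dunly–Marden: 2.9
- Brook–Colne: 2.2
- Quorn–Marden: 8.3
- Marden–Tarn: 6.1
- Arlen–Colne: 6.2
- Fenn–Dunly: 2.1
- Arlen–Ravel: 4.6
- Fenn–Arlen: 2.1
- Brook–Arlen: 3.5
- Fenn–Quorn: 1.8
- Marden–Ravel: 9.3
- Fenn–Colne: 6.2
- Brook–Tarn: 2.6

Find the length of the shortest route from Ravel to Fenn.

6.7 mi

Compare a few routes:
Ravel–Brook–Arlen–Fenn: 1.8+3.5+2.1 = 7.4
Ravel–Arlen–Fenn: 4.6+2.1 = 6.7
Ravel–Arlen–Quorn–Fenn: 4.6+2.7+1.8 = 9.1
Cheapest is Ravel–Arlen–Fenn at 6.7 mi.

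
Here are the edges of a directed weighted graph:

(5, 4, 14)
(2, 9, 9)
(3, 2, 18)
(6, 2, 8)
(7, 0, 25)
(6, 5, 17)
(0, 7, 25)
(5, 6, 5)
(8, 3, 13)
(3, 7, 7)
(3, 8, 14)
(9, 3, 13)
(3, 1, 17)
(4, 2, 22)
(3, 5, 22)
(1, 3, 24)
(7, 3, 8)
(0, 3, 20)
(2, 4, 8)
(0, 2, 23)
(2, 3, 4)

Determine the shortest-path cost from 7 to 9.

35

Settle nodes by increasing distance from 7:
7: 0
3: 8  (via 7)
8: 22  (via 3)
0: 25  (via 7)
1: 25  (via 3)
2: 26  (via 3)
5: 30  (via 3)
4: 34  (via 2)
6: 35  (via 5)
9: 35  (via 2)
Shortest route: 7 → 3 → 2 → 9 = 35.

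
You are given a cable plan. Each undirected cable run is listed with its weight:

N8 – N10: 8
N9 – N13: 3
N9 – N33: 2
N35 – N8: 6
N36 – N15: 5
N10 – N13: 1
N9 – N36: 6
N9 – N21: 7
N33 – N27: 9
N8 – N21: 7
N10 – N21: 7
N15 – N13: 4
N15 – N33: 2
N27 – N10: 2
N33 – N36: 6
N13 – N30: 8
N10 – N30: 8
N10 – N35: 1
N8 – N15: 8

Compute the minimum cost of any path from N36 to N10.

10

Compare a few routes:
N36–N15–N13–N10: 5+4+1 = 10
N36–N33–N15–N13–N10: 6+2+4+1 = 13
N36–N33–N9–N13–N10: 6+2+3+1 = 12
Cheapest is N36–N15–N13–N10 at 10.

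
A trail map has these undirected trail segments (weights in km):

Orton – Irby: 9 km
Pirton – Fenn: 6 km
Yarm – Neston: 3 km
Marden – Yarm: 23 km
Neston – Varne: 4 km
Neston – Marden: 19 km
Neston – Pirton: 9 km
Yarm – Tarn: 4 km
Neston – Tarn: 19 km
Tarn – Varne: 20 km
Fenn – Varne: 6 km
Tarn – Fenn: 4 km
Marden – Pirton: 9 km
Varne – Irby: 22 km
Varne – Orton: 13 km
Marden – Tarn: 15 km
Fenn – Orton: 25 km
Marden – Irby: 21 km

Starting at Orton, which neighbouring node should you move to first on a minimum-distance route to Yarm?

Enumerating some paths:
Orton → Varne → Tarn → Yarm: 13+20+4 = 37
Orton → Varne → Neston → Yarm: 13+4+3 = 20
Orton → Varne → Fenn → Tarn → Yarm: 13+6+4+4 = 27
Orton → Fenn → Tarn → Yarm: 25+4+4 = 33
Cheapest is Orton → Varne → Neston → Yarm at 20 km.
So from Orton the first move is to Varne.

Varne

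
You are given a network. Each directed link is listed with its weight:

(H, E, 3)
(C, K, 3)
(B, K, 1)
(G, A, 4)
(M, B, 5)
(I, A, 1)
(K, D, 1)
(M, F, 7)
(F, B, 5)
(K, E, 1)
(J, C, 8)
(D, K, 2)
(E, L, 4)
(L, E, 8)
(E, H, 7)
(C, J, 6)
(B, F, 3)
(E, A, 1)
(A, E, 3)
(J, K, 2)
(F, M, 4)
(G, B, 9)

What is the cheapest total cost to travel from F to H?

14

Settle nodes by increasing distance from F:
F: 0
M: 4  (via F)
B: 5  (via F)
K: 6  (via B)
D: 7  (via K)
E: 7  (via K)
A: 8  (via E)
L: 11  (via E)
H: 14  (via E)
Shortest route: F → B → K → E → H = 14.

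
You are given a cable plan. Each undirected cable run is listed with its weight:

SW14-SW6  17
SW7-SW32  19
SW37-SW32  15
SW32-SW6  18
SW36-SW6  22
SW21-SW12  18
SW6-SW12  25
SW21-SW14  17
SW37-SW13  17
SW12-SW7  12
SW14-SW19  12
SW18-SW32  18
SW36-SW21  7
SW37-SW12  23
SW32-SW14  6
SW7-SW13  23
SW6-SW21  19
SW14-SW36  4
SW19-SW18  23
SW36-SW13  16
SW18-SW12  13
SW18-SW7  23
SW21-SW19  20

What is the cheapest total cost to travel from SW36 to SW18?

Shortest distances from SW36:
SW36: 0
SW14: 4  (via SW36)
SW21: 7  (via SW36)
SW32: 10  (via SW14)
SW13: 16  (via SW36)
SW19: 16  (via SW14)
SW6: 21  (via SW14)
SW37: 25  (via SW32)
SW12: 25  (via SW21)
SW18: 28  (via SW32)
Shortest route: SW36 → SW14 → SW32 → SW18 = 28.

28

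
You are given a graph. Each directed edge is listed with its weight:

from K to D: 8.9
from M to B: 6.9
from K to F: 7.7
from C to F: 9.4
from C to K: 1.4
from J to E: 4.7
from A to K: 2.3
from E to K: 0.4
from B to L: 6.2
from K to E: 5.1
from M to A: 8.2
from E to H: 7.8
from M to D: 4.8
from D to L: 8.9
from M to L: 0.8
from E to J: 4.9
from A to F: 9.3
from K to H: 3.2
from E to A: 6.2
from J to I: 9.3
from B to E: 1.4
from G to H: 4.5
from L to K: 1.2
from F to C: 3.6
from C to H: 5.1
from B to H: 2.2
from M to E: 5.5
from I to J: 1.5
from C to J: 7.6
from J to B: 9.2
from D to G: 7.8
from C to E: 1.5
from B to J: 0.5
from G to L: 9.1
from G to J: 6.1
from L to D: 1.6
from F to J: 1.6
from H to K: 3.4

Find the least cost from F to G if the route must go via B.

Shortest F→B: F → J → B = 10.8
Best B to G: B → L → D → G costing 15.6
Total via B: 10.8 + 15.6 = 26.4.

26.4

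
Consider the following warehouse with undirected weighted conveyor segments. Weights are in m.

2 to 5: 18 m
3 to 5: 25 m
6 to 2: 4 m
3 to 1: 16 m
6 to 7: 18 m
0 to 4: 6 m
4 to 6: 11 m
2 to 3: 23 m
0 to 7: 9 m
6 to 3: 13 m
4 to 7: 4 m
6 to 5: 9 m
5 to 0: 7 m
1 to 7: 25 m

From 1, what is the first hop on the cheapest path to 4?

Compare a few routes:
1 - 7 - 4: 25+4 = 29
1 - 3 - 6 - 4: 16+13+11 = 40
The minimum is 29 m via 1 - 7 - 4.
So from 1 the first move is to 7.

7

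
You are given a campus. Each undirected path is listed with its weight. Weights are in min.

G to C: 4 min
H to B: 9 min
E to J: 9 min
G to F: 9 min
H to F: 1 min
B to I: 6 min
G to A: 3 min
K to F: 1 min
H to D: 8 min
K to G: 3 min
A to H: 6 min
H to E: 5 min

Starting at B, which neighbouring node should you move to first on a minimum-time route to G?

Compare a few routes:
B - H - F - K - G: 9+1+1+3 = 14
B - H - A - G: 9+6+3 = 18
The minimum is 14 min via B - H - F - K - G.
So from B the first move is to H.

H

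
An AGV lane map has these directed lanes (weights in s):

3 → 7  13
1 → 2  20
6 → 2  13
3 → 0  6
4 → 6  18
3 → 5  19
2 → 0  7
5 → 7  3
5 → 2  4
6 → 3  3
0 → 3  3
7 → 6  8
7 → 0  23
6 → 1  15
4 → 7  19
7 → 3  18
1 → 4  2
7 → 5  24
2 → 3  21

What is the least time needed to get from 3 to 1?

36 s

Running Dijkstra from 3:
3: 0
0: 6  (via 3)
7: 13  (via 3)
5: 19  (via 3)
6: 21  (via 7)
2: 23  (via 5)
1: 36  (via 6)
Shortest route: 3–7–6–1 = 36 s.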